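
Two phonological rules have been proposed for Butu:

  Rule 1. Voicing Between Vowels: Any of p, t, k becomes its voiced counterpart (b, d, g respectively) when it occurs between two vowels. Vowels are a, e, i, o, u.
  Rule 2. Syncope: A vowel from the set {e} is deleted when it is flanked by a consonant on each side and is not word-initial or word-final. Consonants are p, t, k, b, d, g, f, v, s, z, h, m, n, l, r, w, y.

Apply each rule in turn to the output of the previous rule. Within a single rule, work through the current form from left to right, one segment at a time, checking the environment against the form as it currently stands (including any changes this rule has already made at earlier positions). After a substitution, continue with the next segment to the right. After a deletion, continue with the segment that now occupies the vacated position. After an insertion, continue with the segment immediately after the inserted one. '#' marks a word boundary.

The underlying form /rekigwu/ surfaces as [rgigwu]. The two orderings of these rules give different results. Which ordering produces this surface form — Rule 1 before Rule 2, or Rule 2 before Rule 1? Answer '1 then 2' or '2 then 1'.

1 then 2

Order 1 then 2:
  1 Voicing Between Vowels: [rekigwu] → [regigwu]
  2 Syncope: [regigwu] → [rgigwu]
  result: [rgigwu]
Order 2 then 1:
  2 Syncope: [rekigwu] → [rkigwu]
  1 Voicing Between Vowels: no change — [rkigwu]
  result: [rkigwu]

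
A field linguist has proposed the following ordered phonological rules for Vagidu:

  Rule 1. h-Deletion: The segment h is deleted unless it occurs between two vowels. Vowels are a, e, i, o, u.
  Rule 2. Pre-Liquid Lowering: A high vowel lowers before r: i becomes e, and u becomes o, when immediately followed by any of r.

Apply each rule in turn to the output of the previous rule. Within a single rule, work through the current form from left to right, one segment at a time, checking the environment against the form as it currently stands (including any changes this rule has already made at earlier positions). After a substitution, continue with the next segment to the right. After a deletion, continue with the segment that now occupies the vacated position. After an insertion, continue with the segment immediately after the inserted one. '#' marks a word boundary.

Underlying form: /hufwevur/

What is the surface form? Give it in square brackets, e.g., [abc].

Rule 1 h-Deletion: [hufwevur] → [ufwevur]
Rule 2 Pre-Liquid Lowering: [ufwevur] → [ufwevor]

[ufwevor]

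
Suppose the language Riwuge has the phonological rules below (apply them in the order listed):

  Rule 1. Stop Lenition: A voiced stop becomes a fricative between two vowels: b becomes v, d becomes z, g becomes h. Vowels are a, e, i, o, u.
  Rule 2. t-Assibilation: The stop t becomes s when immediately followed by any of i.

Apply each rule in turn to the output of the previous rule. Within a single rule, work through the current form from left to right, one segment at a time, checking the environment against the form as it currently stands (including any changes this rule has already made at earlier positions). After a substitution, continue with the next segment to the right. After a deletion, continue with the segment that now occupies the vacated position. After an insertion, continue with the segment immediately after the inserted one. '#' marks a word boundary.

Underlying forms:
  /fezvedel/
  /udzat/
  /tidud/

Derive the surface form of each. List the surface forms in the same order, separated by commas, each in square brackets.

[fezvezel], [udzat], [sizud]

/fezvedel/:
  Rule 1 Stop Lenition: [fezvedel] → [fezvezel]
  Rule 2 t-Assibilation: no change — [fezvezel]
/udzat/:
  Rule 1 Stop Lenition: no change — [udzat]
  Rule 2 t-Assibilation: no change — [udzat]
/tidud/:
  Rule 1 Stop Lenition: [tidud] → [tizud]
  Rule 2 t-Assibilation: [tizud] → [sizud]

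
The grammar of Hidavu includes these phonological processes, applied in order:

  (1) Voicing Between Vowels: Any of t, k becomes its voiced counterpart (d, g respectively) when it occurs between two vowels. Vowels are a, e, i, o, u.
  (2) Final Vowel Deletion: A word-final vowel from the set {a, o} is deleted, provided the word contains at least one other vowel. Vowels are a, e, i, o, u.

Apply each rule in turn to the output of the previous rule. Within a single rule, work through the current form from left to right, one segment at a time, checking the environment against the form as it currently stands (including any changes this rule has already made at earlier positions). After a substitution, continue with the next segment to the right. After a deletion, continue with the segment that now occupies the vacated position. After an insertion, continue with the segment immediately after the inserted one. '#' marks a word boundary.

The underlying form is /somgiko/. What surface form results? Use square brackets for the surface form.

[somgig]

(1) Voicing Between Vowels: [somgiko] → [somgigo]
(2) Final Vowel Deletion: [somgigo] → [somgig]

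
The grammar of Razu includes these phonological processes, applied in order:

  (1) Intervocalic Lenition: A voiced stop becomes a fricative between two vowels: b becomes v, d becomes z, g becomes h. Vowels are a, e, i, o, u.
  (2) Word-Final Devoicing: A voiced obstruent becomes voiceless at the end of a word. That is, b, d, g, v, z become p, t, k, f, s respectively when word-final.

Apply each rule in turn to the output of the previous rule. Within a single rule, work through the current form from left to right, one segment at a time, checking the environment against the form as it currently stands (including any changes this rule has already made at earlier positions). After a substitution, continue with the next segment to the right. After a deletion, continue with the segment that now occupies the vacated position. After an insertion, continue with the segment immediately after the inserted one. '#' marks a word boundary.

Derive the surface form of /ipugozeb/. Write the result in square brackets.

(1) Intervocalic Lenition: [ipugozeb] → [ipuhozeb]
(2) Word-Final Devoicing: [ipuhozeb] → [ipuhozep]

[ipuhozep]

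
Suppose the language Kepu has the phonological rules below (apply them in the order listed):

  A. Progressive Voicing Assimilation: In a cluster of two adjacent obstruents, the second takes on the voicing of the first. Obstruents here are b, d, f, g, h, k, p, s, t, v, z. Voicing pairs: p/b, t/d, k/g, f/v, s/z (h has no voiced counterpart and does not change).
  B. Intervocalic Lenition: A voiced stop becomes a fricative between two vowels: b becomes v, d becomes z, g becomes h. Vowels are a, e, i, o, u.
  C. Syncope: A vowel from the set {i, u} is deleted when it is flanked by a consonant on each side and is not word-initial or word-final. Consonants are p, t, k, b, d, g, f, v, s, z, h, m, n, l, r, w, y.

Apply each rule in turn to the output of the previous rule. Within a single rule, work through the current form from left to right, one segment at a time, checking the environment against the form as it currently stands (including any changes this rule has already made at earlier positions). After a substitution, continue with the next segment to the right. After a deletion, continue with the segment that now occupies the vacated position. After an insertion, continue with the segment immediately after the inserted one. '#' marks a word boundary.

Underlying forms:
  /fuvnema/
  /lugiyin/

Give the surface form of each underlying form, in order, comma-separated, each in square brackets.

[fvnema], [lhyn]

/fuvnema/:
  A Progressive Voicing Assimilation: no change — [fuvnema]
  B Intervocalic Lenition: no change — [fuvnema]
  C Syncope: [fuvnema] → [fvnema]
/lugiyin/:
  A Progressive Voicing Assimilation: no change — [lugiyin]
  B Intervocalic Lenition: [lugiyin] → [luhiyin]
  C Syncope: [luhiyin] → [lhyn]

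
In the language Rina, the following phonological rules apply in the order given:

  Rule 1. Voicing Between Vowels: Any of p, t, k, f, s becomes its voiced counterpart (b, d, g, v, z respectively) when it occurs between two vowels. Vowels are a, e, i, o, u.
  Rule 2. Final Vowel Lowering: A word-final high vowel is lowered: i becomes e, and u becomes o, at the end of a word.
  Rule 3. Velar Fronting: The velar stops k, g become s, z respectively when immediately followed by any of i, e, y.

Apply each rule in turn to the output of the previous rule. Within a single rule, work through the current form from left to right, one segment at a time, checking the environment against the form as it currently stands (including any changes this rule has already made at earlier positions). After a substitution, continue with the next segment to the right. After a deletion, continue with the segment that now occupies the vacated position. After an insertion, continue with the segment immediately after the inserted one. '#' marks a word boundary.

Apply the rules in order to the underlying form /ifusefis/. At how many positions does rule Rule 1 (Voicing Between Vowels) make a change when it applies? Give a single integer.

3

Rule 1 Voicing Between Vowels: [ifusefis] → [ivuzevis]
Rule 2 Final Vowel Lowering: no change — [ivuzevis]
Rule 3 Velar Fronting: no change — [ivuzevis]
Rule Rule 1 changed 3 position(s).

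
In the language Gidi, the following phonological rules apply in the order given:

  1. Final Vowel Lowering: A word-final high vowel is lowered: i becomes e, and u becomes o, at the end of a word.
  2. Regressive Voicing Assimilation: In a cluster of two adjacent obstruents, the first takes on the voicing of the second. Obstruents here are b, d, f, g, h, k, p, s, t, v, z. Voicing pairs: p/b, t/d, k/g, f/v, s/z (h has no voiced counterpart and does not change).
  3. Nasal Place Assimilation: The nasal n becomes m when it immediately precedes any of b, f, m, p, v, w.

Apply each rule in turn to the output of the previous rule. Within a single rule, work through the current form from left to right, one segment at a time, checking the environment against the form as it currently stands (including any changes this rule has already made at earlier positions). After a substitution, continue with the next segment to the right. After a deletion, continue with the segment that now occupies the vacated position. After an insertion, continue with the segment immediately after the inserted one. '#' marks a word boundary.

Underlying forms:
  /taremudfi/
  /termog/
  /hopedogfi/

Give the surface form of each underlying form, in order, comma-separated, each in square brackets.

[taremutfe], [termog], [hopedokfe]

/taremudfi/:
  1 Final Vowel Lowering: [taremudfi] → [taremudfe]
  2 Regressive Voicing Assimilation: [taremudfe] → [taremutfe]
  3 Nasal Place Assimilation: no change — [taremutfe]
/termog/:
  1 Final Vowel Lowering: no change — [termog]
  2 Regressive Voicing Assimilation: no change — [termog]
  3 Nasal Place Assimilation: no change — [termog]
/hopedogfi/:
  1 Final Vowel Lowering: [hopedogfi] → [hopedogfe]
  2 Regressive Voicing Assimilation: [hopedogfe] → [hopedokfe]
  3 Nasal Place Assimilation: no change — [hopedokfe]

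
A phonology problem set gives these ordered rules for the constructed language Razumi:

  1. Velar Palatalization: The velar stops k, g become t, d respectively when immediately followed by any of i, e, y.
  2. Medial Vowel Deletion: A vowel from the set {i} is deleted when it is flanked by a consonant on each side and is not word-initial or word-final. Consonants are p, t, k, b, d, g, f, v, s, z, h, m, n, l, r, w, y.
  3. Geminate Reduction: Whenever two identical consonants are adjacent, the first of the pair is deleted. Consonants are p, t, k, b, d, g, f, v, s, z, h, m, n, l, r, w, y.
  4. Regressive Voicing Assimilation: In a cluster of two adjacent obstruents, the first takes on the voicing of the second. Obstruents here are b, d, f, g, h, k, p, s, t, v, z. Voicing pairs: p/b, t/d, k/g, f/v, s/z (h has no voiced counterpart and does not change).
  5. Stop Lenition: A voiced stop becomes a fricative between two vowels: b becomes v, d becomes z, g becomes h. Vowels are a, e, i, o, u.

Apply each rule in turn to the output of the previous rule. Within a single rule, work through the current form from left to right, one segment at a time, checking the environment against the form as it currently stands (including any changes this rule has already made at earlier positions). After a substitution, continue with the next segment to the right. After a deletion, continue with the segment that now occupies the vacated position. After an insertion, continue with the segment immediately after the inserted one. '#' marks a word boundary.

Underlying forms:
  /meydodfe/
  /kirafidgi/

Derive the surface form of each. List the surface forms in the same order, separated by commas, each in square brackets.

[meydotfe], [travdi]

/meydodfe/:
  1 Velar Palatalization: no change — [meydodfe]
  2 Medial Vowel Deletion: no change — [meydodfe]
  3 Geminate Reduction: no change — [meydodfe]
  4 Regressive Voicing Assimilation: [meydodfe] → [meydotfe]
  5 Stop Lenition: no change — [meydotfe]
/kirafidgi/:
  1 Velar Palatalization: [kirafidgi] → [tirafiddi]
  2 Medial Vowel Deletion: [tirafiddi] → [trafddi]
  3 Geminate Reduction: [trafddi] → [trafdi]
  4 Regressive Voicing Assimilation: [trafdi] → [travdi]
  5 Stop Lenition: no change — [travdi]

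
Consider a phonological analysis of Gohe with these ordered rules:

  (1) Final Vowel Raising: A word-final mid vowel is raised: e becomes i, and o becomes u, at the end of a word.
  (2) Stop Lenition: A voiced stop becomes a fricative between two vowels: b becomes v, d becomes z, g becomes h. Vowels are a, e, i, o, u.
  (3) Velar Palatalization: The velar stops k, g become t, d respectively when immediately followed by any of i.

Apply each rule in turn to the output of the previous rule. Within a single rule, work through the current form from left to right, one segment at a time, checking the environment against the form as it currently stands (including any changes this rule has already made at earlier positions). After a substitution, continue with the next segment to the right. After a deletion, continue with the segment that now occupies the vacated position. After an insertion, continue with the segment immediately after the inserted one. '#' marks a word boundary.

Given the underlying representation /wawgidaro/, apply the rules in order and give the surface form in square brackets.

[wawdizaru]

(1) Final Vowel Raising: [wawgidaro] → [wawgidaru]
(2) Stop Lenition: [wawgidaru] → [wawgizaru]
(3) Velar Palatalization: [wawgizaru] → [wawdizaru]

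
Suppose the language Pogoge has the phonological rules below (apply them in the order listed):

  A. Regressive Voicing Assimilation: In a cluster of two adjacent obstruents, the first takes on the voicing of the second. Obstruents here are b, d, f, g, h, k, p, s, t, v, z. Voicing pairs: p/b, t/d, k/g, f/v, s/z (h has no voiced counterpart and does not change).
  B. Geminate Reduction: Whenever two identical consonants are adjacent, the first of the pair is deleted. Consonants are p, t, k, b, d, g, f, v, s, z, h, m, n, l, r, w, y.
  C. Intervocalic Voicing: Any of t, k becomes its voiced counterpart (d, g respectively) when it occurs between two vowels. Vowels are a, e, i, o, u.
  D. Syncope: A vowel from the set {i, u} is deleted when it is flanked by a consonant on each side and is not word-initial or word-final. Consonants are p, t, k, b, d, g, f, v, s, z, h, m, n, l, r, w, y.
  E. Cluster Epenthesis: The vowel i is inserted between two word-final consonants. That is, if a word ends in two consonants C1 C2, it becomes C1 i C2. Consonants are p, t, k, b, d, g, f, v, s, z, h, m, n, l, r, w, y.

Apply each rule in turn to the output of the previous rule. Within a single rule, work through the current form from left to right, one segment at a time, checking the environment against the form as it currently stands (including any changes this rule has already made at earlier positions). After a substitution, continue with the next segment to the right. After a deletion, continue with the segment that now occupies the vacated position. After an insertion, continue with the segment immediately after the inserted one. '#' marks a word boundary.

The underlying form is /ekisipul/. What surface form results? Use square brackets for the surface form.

[egspil]

A Regressive Voicing Assimilation: no change — [ekisipul]
B Geminate Reduction: no change — [ekisipul]
C Intervocalic Voicing: [ekisipul] → [egisipul]
D Syncope: [egisipul] → [egspl]
E Cluster Epenthesis: [egspl] → [egspil]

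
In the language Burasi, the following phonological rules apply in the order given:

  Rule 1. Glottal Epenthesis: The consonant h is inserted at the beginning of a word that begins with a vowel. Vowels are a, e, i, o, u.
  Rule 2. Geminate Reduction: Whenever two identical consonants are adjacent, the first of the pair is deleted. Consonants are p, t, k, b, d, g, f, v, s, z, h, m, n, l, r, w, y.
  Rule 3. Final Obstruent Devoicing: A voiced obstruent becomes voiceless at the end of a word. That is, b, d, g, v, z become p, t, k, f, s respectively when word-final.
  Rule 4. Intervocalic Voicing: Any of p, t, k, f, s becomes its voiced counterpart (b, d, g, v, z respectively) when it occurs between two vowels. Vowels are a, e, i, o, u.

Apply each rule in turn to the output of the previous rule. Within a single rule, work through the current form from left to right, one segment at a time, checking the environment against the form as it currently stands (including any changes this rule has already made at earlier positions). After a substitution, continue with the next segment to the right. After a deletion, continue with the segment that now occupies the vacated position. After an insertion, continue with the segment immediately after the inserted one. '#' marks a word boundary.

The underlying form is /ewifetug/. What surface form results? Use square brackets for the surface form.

Rule 1 Glottal Epenthesis: [ewifetug] → [hewifetug]
Rule 2 Geminate Reduction: no change — [hewifetug]
Rule 3 Final Obstruent Devoicing: [hewifetug] → [hewifetuk]
Rule 4 Intervocalic Voicing: [hewifetuk] → [hewiveduk]

[hewiveduk]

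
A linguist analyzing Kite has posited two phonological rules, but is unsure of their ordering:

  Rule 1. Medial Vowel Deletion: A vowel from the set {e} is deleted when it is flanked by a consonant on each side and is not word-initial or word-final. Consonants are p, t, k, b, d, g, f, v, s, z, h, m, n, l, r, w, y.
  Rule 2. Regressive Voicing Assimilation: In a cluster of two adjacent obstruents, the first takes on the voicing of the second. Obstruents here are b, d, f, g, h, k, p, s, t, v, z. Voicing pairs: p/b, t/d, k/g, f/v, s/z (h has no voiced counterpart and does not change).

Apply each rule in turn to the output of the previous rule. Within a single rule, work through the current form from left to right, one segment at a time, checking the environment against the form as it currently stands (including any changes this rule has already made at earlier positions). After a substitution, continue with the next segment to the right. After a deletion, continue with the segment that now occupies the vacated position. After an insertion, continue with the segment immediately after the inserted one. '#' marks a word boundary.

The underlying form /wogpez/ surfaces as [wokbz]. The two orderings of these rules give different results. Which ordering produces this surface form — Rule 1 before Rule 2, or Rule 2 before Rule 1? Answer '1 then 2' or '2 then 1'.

Order 1 then 2:
  1 Medial Vowel Deletion: [wogpez] → [wogpz]
  2 Regressive Voicing Assimilation: [wogpz] → [wokbz]
  result: [wokbz]
Order 2 then 1:
  2 Regressive Voicing Assimilation: [wogpez] → [wokpez]
  1 Medial Vowel Deletion: [wokpez] → [wokpz]
  result: [wokpz]

1 then 2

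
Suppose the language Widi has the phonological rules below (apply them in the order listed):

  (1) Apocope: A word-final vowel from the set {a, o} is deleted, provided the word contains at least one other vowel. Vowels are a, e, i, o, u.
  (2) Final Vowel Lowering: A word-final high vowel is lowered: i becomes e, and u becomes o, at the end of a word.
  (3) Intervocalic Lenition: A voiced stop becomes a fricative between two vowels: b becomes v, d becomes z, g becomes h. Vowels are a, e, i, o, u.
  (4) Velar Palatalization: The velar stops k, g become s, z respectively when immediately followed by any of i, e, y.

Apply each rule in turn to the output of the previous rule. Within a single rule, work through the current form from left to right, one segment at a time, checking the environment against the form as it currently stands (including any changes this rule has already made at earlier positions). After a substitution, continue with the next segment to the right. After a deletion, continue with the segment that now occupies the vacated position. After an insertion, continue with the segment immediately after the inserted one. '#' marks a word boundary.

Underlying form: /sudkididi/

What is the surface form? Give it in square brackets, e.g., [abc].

(1) Apocope: no change — [sudkididi]
(2) Final Vowel Lowering: [sudkididi] → [sudkidide]
(3) Intervocalic Lenition: [sudkidide] → [sudkizize]
(4) Velar Palatalization: [sudkizize] → [sudsizize]

[sudsizize]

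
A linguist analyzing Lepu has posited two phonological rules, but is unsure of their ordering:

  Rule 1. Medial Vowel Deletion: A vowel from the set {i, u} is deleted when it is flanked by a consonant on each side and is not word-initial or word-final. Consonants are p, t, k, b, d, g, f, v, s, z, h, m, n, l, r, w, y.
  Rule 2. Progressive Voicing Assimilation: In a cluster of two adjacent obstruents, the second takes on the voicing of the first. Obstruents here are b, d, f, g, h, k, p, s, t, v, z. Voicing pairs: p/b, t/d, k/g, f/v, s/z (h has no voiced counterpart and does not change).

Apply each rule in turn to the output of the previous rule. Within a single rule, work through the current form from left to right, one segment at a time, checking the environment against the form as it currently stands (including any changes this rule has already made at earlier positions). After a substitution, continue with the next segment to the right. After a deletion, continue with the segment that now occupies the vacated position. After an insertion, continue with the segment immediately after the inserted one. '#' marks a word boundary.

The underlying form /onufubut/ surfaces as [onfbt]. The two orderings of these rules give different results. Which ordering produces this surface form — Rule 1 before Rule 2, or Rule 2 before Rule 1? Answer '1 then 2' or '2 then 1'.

2 then 1

Order 1 then 2:
  1 Medial Vowel Deletion: [onufubut] → [onfbt]
  2 Progressive Voicing Assimilation: [onfbt] → [onfpt]
  result: [onfpt]
Order 2 then 1:
  2 Progressive Voicing Assimilation: no change — [onufubut]
  1 Medial Vowel Deletion: [onufubut] → [onfbt]
  result: [onfbt]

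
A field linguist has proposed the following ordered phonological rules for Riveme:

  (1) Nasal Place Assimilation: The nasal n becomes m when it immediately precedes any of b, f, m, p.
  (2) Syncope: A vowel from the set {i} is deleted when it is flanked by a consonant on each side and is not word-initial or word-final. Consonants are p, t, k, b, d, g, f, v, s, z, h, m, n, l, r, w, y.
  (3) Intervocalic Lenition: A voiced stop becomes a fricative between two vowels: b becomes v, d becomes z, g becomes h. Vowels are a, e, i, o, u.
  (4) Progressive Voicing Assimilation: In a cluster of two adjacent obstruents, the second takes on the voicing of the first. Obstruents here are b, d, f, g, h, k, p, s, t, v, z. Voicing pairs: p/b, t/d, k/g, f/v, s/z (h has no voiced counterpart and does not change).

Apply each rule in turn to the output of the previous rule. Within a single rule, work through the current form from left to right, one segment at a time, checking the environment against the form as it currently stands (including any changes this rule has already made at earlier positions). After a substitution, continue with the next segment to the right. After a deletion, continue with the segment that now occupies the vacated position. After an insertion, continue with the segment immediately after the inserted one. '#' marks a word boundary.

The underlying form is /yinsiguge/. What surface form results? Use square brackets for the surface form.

[ynskuhe]

(1) Nasal Place Assimilation: no change — [yinsiguge]
(2) Syncope: [yinsiguge] → [ynsguge]
(3) Intervocalic Lenition: [ynsguge] → [ynsguhe]
(4) Progressive Voicing Assimilation: [ynsguhe] → [ynskuhe]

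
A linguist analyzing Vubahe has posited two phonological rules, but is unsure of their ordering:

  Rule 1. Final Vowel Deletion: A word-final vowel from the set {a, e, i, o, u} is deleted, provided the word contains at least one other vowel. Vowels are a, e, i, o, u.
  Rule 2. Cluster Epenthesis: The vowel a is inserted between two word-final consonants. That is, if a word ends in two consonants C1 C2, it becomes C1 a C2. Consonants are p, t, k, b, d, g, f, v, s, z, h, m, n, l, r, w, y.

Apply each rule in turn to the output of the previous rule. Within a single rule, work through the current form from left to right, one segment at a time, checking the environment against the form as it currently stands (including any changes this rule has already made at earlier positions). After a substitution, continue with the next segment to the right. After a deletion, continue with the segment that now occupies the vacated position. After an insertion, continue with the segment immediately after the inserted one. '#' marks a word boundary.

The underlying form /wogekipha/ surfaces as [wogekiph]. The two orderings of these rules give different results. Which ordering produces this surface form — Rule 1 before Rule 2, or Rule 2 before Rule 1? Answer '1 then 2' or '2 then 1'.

Order 1 then 2:
  1 Final Vowel Deletion: [wogekipha] → [wogekiph]
  2 Cluster Epenthesis: [wogekiph] → [wogekipah]
  result: [wogekipah]
Order 2 then 1:
  2 Cluster Epenthesis: no change — [wogekipha]
  1 Final Vowel Deletion: [wogekipha] → [wogekiph]
  result: [wogekiph]

2 then 1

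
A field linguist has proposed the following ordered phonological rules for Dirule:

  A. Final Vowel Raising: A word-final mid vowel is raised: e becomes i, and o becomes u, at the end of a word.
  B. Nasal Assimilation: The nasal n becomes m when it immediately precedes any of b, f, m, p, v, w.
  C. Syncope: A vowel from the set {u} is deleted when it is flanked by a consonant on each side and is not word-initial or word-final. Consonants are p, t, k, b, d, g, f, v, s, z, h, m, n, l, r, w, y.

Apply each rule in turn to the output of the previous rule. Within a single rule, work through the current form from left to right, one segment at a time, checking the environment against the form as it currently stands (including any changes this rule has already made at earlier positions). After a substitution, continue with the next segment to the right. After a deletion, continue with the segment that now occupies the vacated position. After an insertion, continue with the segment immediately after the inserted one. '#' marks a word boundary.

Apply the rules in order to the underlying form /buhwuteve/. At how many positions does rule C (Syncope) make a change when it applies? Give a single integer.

2

A Final Vowel Raising: [buhwuteve] → [buhwutevi]
B Nasal Assimilation: no change — [buhwutevi]
C Syncope: [buhwutevi] → [bhwtevi]
Rule C changed 2 position(s).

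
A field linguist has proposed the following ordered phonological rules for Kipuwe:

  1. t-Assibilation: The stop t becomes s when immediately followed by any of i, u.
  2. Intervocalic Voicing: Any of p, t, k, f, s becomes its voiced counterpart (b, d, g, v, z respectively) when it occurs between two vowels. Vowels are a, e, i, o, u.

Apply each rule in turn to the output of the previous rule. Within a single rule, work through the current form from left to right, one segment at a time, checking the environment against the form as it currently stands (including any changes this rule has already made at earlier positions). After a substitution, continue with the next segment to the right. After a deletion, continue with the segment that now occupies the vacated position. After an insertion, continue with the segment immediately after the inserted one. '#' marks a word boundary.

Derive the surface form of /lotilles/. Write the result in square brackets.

[lozilles]

1 t-Assibilation: [lotilles] → [losilles]
2 Intervocalic Voicing: [losilles] → [lozilles]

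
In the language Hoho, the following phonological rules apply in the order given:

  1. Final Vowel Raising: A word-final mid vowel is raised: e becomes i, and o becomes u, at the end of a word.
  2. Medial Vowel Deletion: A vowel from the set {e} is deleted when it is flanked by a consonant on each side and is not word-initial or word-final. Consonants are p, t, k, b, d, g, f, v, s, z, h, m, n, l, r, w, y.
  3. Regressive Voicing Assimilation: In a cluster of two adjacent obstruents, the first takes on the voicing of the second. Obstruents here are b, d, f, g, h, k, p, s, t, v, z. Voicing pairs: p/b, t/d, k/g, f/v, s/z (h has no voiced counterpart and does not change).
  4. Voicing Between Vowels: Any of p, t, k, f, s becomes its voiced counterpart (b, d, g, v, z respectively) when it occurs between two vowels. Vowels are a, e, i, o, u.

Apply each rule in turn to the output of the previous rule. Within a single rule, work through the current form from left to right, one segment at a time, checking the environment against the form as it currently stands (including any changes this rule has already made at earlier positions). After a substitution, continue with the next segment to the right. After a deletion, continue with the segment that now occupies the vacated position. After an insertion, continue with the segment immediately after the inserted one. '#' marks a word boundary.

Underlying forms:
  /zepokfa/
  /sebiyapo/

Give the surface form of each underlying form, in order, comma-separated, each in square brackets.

/zepokfa/:
  1 Final Vowel Raising: no change — [zepokfa]
  2 Medial Vowel Deletion: [zepokfa] → [zpokfa]
  3 Regressive Voicing Assimilation: [zpokfa] → [spokfa]
  4 Voicing Between Vowels: no change — [spokfa]
/sebiyapo/:
  1 Final Vowel Raising: [sebiyapo] → [sebiyapu]
  2 Medial Vowel Deletion: [sebiyapu] → [sbiyapu]
  3 Regressive Voicing Assimilation: [sbiyapu] → [zbiyapu]
  4 Voicing Between Vowels: [zbiyapu] → [zbiyabu]

[spokfa], [zbiyabu]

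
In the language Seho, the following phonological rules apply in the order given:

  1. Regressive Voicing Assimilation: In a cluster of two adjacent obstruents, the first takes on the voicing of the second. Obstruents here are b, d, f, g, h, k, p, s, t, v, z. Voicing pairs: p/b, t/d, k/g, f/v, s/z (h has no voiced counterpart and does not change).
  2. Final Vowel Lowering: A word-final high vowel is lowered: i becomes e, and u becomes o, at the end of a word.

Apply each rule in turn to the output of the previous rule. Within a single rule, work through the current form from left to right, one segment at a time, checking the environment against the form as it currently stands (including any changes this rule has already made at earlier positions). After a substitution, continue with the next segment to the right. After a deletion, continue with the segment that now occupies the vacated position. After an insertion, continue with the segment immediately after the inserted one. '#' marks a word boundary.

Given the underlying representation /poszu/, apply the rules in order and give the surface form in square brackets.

[pozzo]

1 Regressive Voicing Assimilation: [poszu] → [pozzu]
2 Final Vowel Lowering: [pozzu] → [pozzo]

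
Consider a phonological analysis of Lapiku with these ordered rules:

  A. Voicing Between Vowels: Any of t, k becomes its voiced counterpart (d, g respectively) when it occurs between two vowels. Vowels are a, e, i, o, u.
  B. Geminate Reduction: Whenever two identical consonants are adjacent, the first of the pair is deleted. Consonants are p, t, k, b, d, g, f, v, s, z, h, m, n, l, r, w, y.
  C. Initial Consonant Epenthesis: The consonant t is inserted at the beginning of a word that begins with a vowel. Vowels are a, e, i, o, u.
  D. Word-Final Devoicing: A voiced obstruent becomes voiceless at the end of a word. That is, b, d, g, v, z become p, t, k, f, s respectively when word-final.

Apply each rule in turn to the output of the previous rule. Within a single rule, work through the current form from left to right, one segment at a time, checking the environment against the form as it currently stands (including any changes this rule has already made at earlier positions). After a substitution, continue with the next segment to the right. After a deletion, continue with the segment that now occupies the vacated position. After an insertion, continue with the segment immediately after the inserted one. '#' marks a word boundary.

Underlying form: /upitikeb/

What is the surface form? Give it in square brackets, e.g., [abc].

[tupidigep]

A Voicing Between Vowels: [upitikeb] → [upidigeb]
B Geminate Reduction: no change — [upidigeb]
C Initial Consonant Epenthesis: [upidigeb] → [tupidigeb]
D Word-Final Devoicing: [tupidigeb] → [tupidigep]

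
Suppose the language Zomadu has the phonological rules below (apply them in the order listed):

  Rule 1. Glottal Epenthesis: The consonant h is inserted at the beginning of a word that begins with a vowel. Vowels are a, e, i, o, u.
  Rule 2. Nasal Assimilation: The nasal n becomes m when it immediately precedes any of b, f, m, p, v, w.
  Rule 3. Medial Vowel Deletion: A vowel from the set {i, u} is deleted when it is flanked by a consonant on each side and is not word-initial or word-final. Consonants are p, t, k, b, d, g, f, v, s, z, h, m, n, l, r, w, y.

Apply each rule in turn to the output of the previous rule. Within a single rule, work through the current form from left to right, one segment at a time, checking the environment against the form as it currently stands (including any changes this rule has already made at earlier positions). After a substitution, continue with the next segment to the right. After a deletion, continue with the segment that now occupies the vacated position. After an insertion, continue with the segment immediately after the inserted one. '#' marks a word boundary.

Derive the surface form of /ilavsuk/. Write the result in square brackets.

[hlavsk]

Rule 1 Glottal Epenthesis: [ilavsuk] → [hilavsuk]
Rule 2 Nasal Assimilation: no change — [hilavsuk]
Rule 3 Medial Vowel Deletion: [hilavsuk] → [hlavsk]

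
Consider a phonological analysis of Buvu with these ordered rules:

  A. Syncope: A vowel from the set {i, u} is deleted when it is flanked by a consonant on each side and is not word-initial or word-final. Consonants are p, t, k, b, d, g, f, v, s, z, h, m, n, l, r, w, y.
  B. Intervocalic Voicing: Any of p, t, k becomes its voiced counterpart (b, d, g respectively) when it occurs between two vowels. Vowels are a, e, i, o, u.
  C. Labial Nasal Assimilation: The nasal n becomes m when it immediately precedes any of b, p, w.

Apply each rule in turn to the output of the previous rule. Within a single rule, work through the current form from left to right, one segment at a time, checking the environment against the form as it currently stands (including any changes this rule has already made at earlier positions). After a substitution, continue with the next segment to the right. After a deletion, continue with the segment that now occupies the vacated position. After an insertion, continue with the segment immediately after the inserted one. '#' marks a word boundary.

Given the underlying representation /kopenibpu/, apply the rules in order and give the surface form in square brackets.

[kobembpu]

A Syncope: [kopenibpu] → [kopenbpu]
B Intervocalic Voicing: [kopenbpu] → [kobenbpu]
C Labial Nasal Assimilation: [kobenbpu] → [kobembpu]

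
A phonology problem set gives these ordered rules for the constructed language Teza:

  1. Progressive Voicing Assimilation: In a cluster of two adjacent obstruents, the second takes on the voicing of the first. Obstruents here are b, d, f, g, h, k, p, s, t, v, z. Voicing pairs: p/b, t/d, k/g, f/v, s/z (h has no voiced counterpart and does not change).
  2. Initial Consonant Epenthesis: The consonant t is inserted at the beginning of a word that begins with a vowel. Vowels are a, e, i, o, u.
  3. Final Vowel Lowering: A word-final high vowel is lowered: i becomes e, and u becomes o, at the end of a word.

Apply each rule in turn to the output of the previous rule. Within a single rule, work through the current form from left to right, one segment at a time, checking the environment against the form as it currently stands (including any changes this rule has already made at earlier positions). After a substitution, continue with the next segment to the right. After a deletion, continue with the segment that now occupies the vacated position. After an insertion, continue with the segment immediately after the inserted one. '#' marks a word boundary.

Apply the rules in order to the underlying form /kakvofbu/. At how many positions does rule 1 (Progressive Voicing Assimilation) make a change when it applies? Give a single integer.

2

1 Progressive Voicing Assimilation: [kakvofbu] → [kakfofpu]
2 Initial Consonant Epenthesis: no change — [kakfofpu]
3 Final Vowel Lowering: [kakfofpu] → [kakfofpo]
Rule 1 changed 2 position(s).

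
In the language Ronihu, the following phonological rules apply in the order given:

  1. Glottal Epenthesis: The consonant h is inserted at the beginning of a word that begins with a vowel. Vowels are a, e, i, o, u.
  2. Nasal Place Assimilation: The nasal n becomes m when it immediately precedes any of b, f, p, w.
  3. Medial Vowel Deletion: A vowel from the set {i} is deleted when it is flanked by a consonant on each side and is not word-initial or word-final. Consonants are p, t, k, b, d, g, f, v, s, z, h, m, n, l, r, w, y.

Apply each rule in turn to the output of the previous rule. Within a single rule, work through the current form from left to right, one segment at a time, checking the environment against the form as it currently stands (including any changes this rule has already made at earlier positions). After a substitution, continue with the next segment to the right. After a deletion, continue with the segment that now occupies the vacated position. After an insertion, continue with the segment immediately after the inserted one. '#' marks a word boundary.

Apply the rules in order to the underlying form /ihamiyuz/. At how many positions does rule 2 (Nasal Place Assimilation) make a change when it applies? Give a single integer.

1 Glottal Epenthesis: [ihamiyuz] → [hihamiyuz]
2 Nasal Place Assimilation: no change — [hihamiyuz]
3 Medial Vowel Deletion: [hihamiyuz] → [hhamyuz]
Rule 2 changed 0 position(s).

0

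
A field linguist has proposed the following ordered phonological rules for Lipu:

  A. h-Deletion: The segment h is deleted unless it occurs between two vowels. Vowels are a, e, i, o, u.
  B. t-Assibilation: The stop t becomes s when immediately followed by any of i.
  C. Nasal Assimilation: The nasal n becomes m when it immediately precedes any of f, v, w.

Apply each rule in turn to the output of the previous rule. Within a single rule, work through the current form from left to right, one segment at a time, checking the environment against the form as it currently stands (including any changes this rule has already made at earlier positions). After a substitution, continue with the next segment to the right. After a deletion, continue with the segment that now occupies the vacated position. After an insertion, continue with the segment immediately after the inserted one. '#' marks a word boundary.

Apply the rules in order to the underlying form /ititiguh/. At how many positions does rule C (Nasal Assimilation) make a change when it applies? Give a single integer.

0

A h-Deletion: [ititiguh] → [ititigu]
B t-Assibilation: [ititigu] → [isisigu]
C Nasal Assimilation: no change — [isisigu]
Rule C changed 0 position(s).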